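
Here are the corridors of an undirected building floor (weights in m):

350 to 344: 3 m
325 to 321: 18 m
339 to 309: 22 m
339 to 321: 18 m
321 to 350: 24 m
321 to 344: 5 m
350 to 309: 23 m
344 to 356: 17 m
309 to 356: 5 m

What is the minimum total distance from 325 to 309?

45 m

Candidate routes:
325–321–344–356–309: 18+5+17+5 = 45
325–321–350–309: 18+24+23 = 65
325–321–344–350–309: 18+5+3+23 = 49
325–321–339–309: 18+18+22 = 58
The minimum is 45 m via 325–321–344–356–309.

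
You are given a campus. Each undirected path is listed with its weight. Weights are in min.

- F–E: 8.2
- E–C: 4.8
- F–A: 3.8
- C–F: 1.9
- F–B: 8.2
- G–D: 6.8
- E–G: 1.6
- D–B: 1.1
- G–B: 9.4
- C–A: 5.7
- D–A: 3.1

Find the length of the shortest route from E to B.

9.5 min

Candidate routes:
E–G–B: 1.6+9.4 = 11
E–C–A–D–B: 4.8+5.7+3.1+1.1 = 14.7
E–G–D–B: 1.6+6.8+1.1 = 9.5
The minimum is 9.5 min via E–G–D–B.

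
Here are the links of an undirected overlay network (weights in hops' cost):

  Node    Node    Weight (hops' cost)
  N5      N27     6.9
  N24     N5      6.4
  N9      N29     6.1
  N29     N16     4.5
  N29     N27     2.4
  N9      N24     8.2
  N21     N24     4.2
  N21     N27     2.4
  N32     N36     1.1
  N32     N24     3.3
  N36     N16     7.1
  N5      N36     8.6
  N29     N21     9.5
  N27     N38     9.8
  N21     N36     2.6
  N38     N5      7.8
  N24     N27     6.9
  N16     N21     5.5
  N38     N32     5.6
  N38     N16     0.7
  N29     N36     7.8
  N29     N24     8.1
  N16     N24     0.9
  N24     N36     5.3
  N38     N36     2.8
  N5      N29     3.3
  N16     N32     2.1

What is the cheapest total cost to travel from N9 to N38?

Enumerating some paths:
N9 - N24 - N16 - N38: 8.2+0.9+0.7 = 9.8
N9 - N29 - N16 - N38: 6.1+4.5+0.7 = 11.3
The minimum is 9.8 hops' cost via N9 - N24 - N16 - N38.

9.8 hops' cost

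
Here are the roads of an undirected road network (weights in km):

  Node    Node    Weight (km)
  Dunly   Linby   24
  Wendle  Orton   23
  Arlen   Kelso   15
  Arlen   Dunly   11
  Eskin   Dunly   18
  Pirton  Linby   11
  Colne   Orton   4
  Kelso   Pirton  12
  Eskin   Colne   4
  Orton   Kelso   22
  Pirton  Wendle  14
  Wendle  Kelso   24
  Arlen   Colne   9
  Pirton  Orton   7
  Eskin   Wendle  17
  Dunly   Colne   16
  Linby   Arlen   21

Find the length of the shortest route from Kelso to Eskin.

27 km

Settle nodes by increasing distance from Kelso:
Kelso: 0
Pirton: 12  (via Kelso)
Arlen: 15  (via Kelso)
Orton: 19  (via Pirton)
Linby: 23  (via Pirton)
Colne: 23  (via Orton)
Wendle: 24  (via Kelso)
Dunly: 26  (via Arlen)
Eskin: 27  (via Colne)
Shortest route: Kelso → Pirton → Orton → Colne → Eskin = 27 km.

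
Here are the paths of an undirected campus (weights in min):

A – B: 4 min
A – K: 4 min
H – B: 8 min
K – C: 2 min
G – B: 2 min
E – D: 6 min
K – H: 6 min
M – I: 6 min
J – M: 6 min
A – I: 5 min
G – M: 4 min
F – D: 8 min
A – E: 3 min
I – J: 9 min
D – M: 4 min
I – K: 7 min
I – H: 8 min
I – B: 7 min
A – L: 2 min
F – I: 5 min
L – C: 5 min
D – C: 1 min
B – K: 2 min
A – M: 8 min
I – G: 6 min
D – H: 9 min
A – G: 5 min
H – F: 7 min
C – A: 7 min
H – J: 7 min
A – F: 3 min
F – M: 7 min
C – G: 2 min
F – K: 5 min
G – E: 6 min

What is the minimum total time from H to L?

Candidate routes:
H–K–B–A–L: 6+2+4+2 = 14
H–B–A–L: 8+4+2 = 14
H–K–C–L: 6+2+5 = 13
H–K–A–L: 6+4+2 = 12
The minimum is 12 min via H–K–A–L.

12 min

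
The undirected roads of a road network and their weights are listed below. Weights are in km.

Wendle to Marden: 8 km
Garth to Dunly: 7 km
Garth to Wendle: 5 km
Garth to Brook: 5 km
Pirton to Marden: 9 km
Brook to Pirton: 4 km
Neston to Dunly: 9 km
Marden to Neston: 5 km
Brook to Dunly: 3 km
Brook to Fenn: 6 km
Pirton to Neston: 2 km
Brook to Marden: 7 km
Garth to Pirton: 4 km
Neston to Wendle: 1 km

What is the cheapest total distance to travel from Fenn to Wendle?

Candidate routes:
Fenn → Brook → Garth → Wendle: 6+5+5 = 16
Fenn → Brook → Pirton → Neston → Wendle: 6+4+2+1 = 13
Cheapest is Fenn → Brook → Pirton → Neston → Wendle at 13 km.

13 km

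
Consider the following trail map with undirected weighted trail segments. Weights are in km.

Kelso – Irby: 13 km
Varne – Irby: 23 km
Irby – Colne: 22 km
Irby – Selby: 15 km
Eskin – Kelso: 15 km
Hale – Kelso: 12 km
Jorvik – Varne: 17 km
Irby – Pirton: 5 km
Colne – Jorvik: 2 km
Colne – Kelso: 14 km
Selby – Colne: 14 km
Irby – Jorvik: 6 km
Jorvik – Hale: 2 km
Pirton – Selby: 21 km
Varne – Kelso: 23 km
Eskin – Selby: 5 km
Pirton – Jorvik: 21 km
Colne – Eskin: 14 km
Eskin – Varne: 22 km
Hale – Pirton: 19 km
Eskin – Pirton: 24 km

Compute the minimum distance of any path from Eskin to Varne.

Settle nodes by increasing distance from Eskin:
Eskin: 0
Selby: 5  (via Eskin)
Colne: 14  (via Eskin)
Kelso: 15  (via Eskin)
Jorvik: 16  (via Colne)
Hale: 18  (via Jorvik)
Irby: 20  (via Selby)
Varne: 22  (via Eskin)
Shortest route: Eskin → Varne = 22 km.

22 km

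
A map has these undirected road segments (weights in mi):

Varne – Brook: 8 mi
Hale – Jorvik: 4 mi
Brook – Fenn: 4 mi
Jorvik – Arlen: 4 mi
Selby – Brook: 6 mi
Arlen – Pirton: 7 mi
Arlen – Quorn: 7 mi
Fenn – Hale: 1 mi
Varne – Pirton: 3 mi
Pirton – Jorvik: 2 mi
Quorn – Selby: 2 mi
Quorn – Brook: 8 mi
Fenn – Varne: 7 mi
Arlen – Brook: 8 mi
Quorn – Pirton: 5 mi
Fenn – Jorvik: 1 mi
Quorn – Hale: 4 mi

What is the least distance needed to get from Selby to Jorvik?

Shortest distances from Selby:
Selby: 0
Quorn: 2  (via Selby)
Brook: 6  (via Selby)
Hale: 6  (via Quorn)
Fenn: 7  (via Hale)
Pirton: 7  (via Quorn)
Jorvik: 8  (via Fenn)
Shortest route: Selby → Quorn → Hale → Fenn → Jorvik = 8 mi.

8 mi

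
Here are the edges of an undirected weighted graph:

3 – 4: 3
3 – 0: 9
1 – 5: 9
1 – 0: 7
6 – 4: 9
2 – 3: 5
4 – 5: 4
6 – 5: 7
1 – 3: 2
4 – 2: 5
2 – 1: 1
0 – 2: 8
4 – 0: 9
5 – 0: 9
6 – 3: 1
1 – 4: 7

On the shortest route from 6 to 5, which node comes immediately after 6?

Enumerating some paths:
6 - 3 - 1 - 5: 1+2+9 = 12
6 - 3 - 4 - 5: 1+3+4 = 8
6 - 5: 7 = 7
Cheapest is 6 - 5 at 7.
So from 6 the first move is to 5.

5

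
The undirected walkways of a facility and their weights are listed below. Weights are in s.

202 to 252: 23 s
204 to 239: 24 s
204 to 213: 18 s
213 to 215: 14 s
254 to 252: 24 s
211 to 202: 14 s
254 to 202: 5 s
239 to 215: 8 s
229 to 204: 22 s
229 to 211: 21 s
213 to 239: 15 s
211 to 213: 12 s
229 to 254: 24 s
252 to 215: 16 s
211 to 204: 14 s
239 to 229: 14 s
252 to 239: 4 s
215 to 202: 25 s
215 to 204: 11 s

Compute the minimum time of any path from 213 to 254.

Enumerating some paths:
213 - 215 - 202 - 254: 14+25+5 = 44
213 - 239 - 252 - 202 - 254: 15+4+23+5 = 47
213 - 239 - 252 - 254: 15+4+24 = 43
213 - 211 - 202 - 254: 12+14+5 = 31
The minimum is 31 s via 213 - 211 - 202 - 254.

31 s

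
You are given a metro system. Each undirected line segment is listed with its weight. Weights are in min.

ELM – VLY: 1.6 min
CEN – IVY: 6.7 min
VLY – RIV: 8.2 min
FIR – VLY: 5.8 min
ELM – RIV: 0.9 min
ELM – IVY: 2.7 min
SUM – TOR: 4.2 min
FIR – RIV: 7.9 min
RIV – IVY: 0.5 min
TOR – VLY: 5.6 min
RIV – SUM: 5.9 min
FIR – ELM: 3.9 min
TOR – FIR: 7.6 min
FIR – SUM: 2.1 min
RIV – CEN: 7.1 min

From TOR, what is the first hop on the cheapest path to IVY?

VLY

Candidate routes:
TOR → SUM → RIV → IVY: 4.2+5.9+0.5 = 10.6
TOR → SUM → FIR → ELM → RIV → IVY: 4.2+2.1+3.9+0.9+0.5 = 11.6
TOR → VLY → ELM → RIV → IVY: 5.6+1.6+0.9+0.5 = 8.6
TOR → VLY → ELM → IVY: 5.6+1.6+2.7 = 9.9
The minimum is 8.6 min via TOR → VLY → ELM → RIV → IVY.
So from TOR the first move is to VLY.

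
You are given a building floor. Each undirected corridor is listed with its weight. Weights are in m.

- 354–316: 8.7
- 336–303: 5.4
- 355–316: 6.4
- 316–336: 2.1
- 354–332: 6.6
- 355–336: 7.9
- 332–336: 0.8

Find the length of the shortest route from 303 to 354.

Shortest distances from 303:
303: 0
336: 5.4  (via 303)
332: 6.2  (via 336)
316: 7.5  (via 336)
354: 12.8  (via 332)
Shortest route: 303 → 336 → 332 → 354 = 12.8 m.

12.8 m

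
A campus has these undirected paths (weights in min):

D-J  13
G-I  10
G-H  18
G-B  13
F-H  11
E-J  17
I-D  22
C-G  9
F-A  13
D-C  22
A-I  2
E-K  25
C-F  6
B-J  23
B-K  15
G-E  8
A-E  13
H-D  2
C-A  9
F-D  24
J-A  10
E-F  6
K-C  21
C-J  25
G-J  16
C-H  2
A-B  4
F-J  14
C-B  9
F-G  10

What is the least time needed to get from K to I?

Settle nodes by increasing distance from K:
K: 0
B: 15  (via K)
A: 19  (via B)
C: 21  (via K)
I: 21  (via A)
Shortest route: K → B → A → I = 21 min.

21 min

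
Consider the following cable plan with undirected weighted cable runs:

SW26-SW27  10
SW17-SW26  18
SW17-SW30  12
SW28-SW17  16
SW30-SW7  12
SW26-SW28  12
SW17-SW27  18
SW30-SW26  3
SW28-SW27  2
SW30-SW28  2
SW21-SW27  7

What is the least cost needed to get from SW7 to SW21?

Compare a few routes:
SW7 - SW30 - SW26 - SW27 - SW21: 12+3+10+7 = 32
SW7 - SW30 - SW26 - SW28 - SW27 - SW21: 12+3+12+2+7 = 36
SW7 - SW30 - SW28 - SW27 - SW21: 12+2+2+7 = 23
The minimum is 23 via SW7 - SW30 - SW28 - SW27 - SW21.

23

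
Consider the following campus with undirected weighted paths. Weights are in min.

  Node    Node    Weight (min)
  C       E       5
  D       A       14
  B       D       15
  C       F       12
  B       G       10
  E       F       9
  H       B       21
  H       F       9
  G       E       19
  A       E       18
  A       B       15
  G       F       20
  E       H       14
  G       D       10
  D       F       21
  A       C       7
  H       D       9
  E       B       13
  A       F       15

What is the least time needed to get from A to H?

Shortest distances from A:
A: 0
C: 7  (via A)
E: 12  (via C)
D: 14  (via A)
B: 15  (via A)
F: 15  (via A)
H: 23  (via D)
Shortest route: A–D–H = 23 min.

23 min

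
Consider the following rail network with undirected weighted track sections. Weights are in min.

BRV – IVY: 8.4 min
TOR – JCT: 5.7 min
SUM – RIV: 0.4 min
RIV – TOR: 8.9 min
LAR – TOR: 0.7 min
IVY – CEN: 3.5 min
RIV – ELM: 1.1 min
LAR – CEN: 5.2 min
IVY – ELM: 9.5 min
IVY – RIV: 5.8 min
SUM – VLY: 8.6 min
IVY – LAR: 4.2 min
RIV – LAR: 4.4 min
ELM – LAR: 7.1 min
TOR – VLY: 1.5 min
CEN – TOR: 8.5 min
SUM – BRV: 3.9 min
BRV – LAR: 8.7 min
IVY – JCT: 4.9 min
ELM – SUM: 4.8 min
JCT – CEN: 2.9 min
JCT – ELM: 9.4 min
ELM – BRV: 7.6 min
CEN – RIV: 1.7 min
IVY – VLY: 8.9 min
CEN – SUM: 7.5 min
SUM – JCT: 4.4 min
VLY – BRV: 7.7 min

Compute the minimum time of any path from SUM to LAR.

Candidate routes:
SUM → RIV → CEN → IVY → LAR: 0.4+1.7+3.5+4.2 = 9.8
SUM → RIV → ELM → LAR: 0.4+1.1+7.1 = 8.6
SUM → RIV → CEN → LAR: 0.4+1.7+5.2 = 7.3
SUM → RIV → LAR: 0.4+4.4 = 4.8
The minimum is 4.8 min via SUM → RIV → LAR.

4.8 min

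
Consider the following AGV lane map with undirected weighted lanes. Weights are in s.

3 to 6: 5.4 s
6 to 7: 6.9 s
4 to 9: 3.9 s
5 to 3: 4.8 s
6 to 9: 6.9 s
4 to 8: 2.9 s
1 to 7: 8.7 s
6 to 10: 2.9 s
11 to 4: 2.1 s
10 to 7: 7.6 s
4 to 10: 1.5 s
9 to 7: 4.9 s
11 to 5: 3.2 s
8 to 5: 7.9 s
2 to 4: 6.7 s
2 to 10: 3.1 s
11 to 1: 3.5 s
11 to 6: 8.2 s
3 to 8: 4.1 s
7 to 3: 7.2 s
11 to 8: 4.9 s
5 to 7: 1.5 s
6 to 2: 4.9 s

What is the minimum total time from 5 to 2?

9.9 s

Shortest distances from 5:
5: 0
7: 1.5  (via 5)
11: 3.2  (via 5)
3: 4.8  (via 5)
4: 5.3  (via 11)
9: 6.4  (via 7)
1: 6.7  (via 11)
10: 6.8  (via 4)
8: 7.9  (via 5)
6: 8.4  (via 7)
2: 9.9  (via 10)
Shortest route: 5 → 11 → 4 → 10 → 2 = 9.9 s.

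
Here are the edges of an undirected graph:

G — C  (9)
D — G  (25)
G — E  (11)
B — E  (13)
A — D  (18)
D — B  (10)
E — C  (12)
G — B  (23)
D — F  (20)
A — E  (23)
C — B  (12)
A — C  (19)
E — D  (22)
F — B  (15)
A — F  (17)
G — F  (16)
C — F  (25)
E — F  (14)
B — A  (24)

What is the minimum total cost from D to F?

Running Dijkstra from D:
D: 0
B: 10  (via D)
A: 18  (via D)
F: 20  (via D)
Shortest route: D → F = 20.

20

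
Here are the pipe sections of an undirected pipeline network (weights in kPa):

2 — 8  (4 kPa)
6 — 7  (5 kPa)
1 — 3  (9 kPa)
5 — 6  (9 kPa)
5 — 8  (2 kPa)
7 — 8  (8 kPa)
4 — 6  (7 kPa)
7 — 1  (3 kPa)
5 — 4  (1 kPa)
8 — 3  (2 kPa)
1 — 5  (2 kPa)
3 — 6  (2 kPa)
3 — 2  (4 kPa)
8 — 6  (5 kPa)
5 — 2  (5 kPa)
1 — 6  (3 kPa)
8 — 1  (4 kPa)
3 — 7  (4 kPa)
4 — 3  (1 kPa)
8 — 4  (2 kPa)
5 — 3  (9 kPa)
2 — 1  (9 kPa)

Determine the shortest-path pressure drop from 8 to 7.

Shortest distances from 8:
8: 0
3: 2  (via 8)
4: 2  (via 8)
5: 2  (via 8)
1: 4  (via 8)
2: 4  (via 8)
6: 4  (via 3)
7: 6  (via 3)
Shortest route: 8 → 3 → 7 = 6 kPa.

6 kPa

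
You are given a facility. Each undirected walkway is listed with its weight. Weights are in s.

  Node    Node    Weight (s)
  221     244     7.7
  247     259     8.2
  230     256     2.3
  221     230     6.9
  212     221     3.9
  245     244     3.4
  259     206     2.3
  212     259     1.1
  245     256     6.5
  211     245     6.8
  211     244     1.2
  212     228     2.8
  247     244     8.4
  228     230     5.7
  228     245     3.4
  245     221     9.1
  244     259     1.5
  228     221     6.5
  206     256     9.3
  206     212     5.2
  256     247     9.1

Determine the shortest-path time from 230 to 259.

9.6 s

Compare a few routes:
230–228–212–259: 5.7+2.8+1.1 = 9.6
230–221–212–259: 6.9+3.9+1.1 = 11.9
Cheapest is 230–228–212–259 at 9.6 s.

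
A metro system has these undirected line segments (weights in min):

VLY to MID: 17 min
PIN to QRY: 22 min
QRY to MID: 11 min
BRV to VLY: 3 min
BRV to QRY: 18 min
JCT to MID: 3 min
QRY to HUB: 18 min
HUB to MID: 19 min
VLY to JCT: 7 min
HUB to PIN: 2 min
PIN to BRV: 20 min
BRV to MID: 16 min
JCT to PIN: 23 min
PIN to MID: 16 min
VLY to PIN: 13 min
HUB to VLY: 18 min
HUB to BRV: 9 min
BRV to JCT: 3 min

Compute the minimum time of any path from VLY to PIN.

Settle nodes by increasing distance from VLY:
VLY: 0
BRV: 3  (via VLY)
JCT: 6  (via BRV)
MID: 9  (via JCT)
HUB: 12  (via BRV)
PIN: 13  (via VLY)
Shortest route: VLY → PIN = 13 min.

13 min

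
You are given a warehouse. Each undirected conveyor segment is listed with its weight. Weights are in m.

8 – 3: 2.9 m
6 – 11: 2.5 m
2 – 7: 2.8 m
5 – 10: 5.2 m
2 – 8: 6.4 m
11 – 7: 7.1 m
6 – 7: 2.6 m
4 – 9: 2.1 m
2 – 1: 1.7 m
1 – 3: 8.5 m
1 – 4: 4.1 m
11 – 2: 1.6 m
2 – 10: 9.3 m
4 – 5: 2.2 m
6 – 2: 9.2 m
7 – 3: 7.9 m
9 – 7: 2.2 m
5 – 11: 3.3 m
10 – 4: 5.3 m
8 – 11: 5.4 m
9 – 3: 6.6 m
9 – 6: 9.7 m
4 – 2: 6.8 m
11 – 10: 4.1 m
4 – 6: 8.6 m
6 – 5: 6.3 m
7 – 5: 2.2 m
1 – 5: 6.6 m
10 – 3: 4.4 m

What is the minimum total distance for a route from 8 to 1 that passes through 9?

15.7 m

Shortest 8→9: 8–3–9 = 9.5
Best 9 to 1: 9–4–1 costing 6.2
Total via 9: 9.5 + 6.2 = 15.7 m.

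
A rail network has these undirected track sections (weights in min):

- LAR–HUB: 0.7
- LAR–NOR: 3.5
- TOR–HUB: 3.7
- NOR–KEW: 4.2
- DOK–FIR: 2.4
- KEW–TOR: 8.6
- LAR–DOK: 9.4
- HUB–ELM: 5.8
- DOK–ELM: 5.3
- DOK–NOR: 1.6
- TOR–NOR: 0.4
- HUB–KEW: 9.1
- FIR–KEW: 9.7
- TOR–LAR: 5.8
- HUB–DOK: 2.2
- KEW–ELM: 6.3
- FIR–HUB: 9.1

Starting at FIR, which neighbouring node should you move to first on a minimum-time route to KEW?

DOK

Enumerating some paths:
FIR - KEW: 9.7 = 9.7
FIR - DOK - NOR - KEW: 2.4+1.6+4.2 = 8.2
The minimum is 8.2 min via FIR - DOK - NOR - KEW.
So from FIR the first move is to DOK.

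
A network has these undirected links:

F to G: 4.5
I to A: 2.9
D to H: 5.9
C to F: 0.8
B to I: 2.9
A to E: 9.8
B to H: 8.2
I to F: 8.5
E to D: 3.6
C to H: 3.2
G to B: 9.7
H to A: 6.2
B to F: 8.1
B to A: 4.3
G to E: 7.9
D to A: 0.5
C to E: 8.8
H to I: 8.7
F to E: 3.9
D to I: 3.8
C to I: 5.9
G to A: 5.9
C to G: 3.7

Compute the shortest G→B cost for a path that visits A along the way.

Best G to A: G → A costing 5.9
Shortest A→B: A → B = 4.3
Total via A: 5.9 + 4.3 = 10.2.

10.2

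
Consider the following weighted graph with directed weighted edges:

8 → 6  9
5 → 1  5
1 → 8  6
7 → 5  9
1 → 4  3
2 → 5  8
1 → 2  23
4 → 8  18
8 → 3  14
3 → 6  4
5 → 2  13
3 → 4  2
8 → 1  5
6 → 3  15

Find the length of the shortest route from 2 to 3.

Candidate routes:
2 - 5 - 1 - 8 - 6 - 3: 8+5+6+9+15 = 43
2 - 5 - 1 - 8 - 3: 8+5+6+14 = 33
Cheapest is 2 - 5 - 1 - 8 - 3 at 33.

33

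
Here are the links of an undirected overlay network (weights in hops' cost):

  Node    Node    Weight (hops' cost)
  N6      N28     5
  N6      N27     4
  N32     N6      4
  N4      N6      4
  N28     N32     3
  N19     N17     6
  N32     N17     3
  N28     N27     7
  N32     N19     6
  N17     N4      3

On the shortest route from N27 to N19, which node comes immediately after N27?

N6

Compare a few routes:
N27–N6–N32–N19: 4+4+6 = 14
N27–N28–N32–N19: 7+3+6 = 16
N27–N6–N4–N17–N19: 4+4+3+6 = 17
Cheapest is N27–N6–N32–N19 at 14 hops' cost.
So from N27 the first move is to N6.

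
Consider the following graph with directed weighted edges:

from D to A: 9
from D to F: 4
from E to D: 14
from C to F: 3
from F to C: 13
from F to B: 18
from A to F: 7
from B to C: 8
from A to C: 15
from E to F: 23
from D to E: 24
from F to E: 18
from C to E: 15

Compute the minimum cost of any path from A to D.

Enumerating some paths:
A - C - E - D: 15+15+14 = 44
A - F - E - D: 7+18+14 = 39
A - F - C - E - D: 7+13+15+14 = 49
A - C - F - E - D: 15+3+18+14 = 50
Cheapest is A - F - E - D at 39.

39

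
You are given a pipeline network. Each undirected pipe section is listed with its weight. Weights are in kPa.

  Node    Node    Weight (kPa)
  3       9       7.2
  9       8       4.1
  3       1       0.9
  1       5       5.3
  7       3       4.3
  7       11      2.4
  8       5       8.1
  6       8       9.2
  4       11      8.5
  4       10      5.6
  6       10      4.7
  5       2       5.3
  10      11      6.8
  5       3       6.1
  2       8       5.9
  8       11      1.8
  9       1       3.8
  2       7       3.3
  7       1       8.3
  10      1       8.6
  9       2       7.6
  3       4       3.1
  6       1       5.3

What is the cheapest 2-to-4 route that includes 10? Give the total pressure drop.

18.1 kPa

Shortest 2→10: 2 → 7 → 11 → 10 = 12.5
Best 10 to 4: 10 → 4 costing 5.6
Total via 10: 12.5 + 5.6 = 18.1 kPa.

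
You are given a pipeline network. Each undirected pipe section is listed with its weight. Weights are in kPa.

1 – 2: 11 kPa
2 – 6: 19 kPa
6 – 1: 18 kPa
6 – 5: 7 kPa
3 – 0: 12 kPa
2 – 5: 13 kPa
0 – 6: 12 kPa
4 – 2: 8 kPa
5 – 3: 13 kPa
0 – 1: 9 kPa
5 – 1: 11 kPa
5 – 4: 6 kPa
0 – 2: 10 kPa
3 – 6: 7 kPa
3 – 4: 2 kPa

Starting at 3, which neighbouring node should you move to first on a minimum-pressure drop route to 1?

4

Candidate routes:
3 - 4 - 5 - 1: 2+6+11 = 19
3 - 4 - 2 - 1: 2+8+11 = 21
Cheapest is 3 - 4 - 5 - 1 at 19 kPa.
So from 3 the first move is to 4.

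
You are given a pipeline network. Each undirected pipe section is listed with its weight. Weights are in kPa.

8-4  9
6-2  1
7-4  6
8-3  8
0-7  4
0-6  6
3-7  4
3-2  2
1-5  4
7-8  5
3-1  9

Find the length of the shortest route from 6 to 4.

13 kPa

Enumerating some paths:
6 → 2 → 3 → 7 → 4: 1+2+4+6 = 13
6 → 2 → 3 → 8 → 4: 1+2+8+9 = 20
6 → 0 → 7 → 4: 6+4+6 = 16
The minimum is 13 kPa via 6 → 2 → 3 → 7 → 4.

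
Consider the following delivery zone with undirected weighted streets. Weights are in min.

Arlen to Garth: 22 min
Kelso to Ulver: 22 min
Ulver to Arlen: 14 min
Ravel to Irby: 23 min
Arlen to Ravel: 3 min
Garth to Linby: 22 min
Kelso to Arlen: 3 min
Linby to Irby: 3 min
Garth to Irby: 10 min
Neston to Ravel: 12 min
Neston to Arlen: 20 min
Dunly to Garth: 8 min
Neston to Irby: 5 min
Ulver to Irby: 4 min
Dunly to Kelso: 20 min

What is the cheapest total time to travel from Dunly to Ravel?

Shortest distances from Dunly:
Dunly: 0
Garth: 8  (via Dunly)
Irby: 18  (via Garth)
Kelso: 20  (via Dunly)
Linby: 21  (via Irby)
Ulver: 22  (via Irby)
Arlen: 23  (via Kelso)
Neston: 23  (via Irby)
Ravel: 26  (via Arlen)
Shortest route: Dunly → Kelso → Arlen → Ravel = 26 min.

26 min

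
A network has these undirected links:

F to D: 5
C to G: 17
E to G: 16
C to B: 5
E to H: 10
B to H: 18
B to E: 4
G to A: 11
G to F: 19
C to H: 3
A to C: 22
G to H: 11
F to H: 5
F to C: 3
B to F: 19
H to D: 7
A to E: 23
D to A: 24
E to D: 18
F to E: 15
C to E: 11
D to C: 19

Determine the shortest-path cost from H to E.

10

Compare a few routes:
H → E: 10 = 10
H → C → B → E: 3+5+4 = 12
H → C → E: 3+11 = 14
The minimum is 10 via H → E.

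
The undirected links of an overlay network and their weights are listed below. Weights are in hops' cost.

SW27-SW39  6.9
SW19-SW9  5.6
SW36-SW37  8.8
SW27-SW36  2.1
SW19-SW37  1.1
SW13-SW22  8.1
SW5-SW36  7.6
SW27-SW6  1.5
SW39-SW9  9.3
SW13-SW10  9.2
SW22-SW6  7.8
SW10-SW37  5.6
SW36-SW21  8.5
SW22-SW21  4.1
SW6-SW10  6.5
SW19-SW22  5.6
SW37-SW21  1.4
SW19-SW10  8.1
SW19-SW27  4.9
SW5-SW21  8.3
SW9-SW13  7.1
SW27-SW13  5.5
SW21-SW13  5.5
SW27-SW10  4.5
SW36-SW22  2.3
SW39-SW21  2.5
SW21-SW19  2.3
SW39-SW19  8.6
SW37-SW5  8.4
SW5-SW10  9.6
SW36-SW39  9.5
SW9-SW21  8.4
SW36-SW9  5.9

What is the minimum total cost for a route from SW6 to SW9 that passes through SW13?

14.1 hops' cost

Best SW6 to SW13: SW6–SW27–SW13 costing 7
Best SW13 to SW9: SW13–SW9 costing 7.1
Total via SW13: 7 + 7.1 = 14.1 hops' cost.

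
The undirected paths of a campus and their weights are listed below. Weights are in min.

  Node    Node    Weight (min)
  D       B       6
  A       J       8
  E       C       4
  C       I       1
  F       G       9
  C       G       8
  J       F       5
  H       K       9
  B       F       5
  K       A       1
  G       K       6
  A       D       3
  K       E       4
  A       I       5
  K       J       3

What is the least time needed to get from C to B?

Shortest distances from C:
C: 0
I: 1  (via C)
E: 4  (via C)
A: 6  (via I)
K: 7  (via A)
G: 8  (via C)
D: 9  (via A)
J: 10  (via K)
B: 15  (via D)
Shortest route: C–I–A–D–B = 15 min.

15 min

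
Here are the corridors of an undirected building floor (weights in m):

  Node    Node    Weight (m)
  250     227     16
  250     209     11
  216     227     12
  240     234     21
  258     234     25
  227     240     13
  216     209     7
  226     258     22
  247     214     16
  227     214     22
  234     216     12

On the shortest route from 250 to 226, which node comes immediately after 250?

Candidate routes:
250 - 209 - 216 - 234 - 258 - 226: 11+7+12+25+22 = 77
250 - 227 - 216 - 234 - 258 - 226: 16+12+12+25+22 = 87
Cheapest is 250 - 209 - 216 - 234 - 258 - 226 at 77 m.
So from 250 the first move is to 209.

209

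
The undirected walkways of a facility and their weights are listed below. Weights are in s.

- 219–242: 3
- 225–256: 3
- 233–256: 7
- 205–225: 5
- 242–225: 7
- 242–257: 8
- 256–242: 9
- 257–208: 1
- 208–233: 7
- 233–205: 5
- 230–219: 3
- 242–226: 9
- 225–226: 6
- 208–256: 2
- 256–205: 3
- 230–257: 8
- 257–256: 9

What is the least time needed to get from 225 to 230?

13 s

Running Dijkstra from 225:
225: 0
256: 3  (via 225)
208: 5  (via 256)
205: 5  (via 225)
257: 6  (via 208)
226: 6  (via 225)
242: 7  (via 225)
219: 10  (via 242)
233: 10  (via 256)
230: 13  (via 219)
Shortest route: 225–242–219–230 = 13 s.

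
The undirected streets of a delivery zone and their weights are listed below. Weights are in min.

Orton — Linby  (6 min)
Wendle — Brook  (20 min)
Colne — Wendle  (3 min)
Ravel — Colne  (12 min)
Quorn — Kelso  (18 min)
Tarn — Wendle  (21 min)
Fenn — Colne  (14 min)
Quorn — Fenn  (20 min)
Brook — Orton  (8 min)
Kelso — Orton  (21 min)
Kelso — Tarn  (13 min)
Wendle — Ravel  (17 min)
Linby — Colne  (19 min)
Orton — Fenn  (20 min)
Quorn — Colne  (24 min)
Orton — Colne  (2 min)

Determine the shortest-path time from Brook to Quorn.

34 min

Candidate routes:
Brook → Wendle → Colne → Quorn: 20+3+24 = 47
Brook → Orton → Kelso → Quorn: 8+21+18 = 47
Brook → Orton → Colne → Quorn: 8+2+24 = 34
Brook → Orton → Colne → Fenn → Quorn: 8+2+14+20 = 44
Cheapest is Brook → Orton → Colne → Quorn at 34 min.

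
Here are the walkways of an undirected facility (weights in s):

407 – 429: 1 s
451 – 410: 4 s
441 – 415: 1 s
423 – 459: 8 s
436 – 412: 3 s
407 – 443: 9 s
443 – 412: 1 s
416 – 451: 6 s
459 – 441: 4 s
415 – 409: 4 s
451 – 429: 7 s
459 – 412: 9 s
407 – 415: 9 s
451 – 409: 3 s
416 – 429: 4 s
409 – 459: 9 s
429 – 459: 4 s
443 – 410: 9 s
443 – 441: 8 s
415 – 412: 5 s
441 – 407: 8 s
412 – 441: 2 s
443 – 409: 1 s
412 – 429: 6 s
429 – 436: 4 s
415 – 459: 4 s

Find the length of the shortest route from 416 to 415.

12 s

Enumerating some paths:
416 → 429 → 459 → 441 → 415: 4+4+4+1 = 13
416 → 429 → 412 → 441 → 415: 4+6+2+1 = 13
416 → 429 → 459 → 415: 4+4+4 = 12
Cheapest is 416 → 429 → 459 → 415 at 12 s.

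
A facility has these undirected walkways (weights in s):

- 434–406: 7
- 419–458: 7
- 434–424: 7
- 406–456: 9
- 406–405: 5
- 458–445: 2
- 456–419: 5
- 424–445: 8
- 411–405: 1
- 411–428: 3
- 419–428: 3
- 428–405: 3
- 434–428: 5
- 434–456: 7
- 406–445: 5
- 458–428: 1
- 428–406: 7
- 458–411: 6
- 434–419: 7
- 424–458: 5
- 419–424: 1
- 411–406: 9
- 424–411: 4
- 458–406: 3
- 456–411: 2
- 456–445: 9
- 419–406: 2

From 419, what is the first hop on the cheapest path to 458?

Candidate routes:
419 → 406 → 458: 2+3 = 5
419 → 424 → 458: 1+5 = 6
419 → 458: 7 = 7
419 → 428 → 458: 3+1 = 4
The minimum is 4 s via 419 → 428 → 458.
So from 419 the first move is to 428.

428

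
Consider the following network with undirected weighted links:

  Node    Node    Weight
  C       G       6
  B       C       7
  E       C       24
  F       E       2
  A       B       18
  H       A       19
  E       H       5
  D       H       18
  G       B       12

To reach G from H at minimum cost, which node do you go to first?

Compare a few routes:
H–A–B–G: 19+18+12 = 49
H–E–C–B–G: 5+24+7+12 = 48
H–E–C–G: 5+24+6 = 35
Cheapest is H–E–C–G at 35.
So from H the first move is to E.

E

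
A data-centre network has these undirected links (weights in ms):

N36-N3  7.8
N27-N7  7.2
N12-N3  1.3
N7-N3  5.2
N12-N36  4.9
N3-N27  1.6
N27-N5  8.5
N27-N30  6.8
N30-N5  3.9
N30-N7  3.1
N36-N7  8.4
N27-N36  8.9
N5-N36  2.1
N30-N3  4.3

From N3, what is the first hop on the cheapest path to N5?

N30

Compare a few routes:
N3 - N36 - N5: 7.8+2.1 = 9.9
N3 - N27 - N5: 1.6+8.5 = 10.1
N3 - N12 - N36 - N5: 1.3+4.9+2.1 = 8.3
N3 - N30 - N5: 4.3+3.9 = 8.2
The minimum is 8.2 ms via N3 - N30 - N5.
So from N3 the first move is to N30.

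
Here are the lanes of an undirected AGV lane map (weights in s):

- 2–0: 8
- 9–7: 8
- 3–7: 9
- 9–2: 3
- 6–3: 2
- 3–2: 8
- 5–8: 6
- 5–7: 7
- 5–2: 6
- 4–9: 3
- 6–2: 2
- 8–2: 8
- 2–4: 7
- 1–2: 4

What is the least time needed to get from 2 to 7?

Candidate routes:
2–5–7: 6+7 = 13
2–9–7: 3+8 = 11
2–3–7: 8+9 = 17
2–6–3–7: 2+2+9 = 13
Cheapest is 2–9–7 at 11 s.

11 s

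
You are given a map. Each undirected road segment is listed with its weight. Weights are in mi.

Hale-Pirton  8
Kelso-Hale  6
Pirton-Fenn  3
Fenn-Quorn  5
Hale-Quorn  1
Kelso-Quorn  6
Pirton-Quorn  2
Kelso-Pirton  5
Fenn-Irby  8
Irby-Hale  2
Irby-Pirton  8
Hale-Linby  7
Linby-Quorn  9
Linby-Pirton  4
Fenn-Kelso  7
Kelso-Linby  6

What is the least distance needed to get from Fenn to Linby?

7 mi

Enumerating some paths:
Fenn–Quorn–Pirton–Linby: 5+2+4 = 11
Fenn–Pirton–Linby: 3+4 = 7
Cheapest is Fenn–Pirton–Linby at 7 mi.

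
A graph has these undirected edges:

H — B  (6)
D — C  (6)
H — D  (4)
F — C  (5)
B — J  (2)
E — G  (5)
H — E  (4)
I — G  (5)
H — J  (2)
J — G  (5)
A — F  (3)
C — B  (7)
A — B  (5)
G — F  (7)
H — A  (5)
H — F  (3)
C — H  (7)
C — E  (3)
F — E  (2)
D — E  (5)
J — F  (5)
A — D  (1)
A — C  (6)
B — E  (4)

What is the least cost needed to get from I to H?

12

Candidate routes:
I–G–F–H: 5+7+3 = 15
I–G–J–H: 5+5+2 = 12
I–G–E–F–H: 5+5+2+3 = 15
I–G–E–H: 5+5+4 = 14
The minimum is 12 via I–G–J–H.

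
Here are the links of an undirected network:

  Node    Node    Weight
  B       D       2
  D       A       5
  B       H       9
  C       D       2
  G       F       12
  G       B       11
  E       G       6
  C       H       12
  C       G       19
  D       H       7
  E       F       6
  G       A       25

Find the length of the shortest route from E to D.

Running Dijkstra from E:
E: 0
F: 6  (via E)
G: 6  (via E)
B: 17  (via G)
D: 19  (via B)
Shortest route: E → G → B → D = 19.

19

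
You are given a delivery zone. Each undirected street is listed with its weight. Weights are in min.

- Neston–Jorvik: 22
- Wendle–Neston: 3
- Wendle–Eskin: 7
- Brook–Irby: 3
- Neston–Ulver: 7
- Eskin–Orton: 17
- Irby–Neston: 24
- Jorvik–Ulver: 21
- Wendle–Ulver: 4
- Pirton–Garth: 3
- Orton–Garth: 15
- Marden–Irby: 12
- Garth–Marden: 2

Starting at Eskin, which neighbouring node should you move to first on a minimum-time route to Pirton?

Orton

Enumerating some paths:
Eskin–Orton–Garth–Pirton: 17+15+3 = 35
Eskin–Wendle–Neston–Irby–Marden–Garth–Pirton: 7+3+24+12+2+3 = 51
Eskin–Wendle–Ulver–Neston–Irby–Marden–Garth–Pirton: 7+4+7+24+12+2+3 = 59
Cheapest is Eskin–Orton–Garth–Pirton at 35 min.
So from Eskin the first move is to Orton.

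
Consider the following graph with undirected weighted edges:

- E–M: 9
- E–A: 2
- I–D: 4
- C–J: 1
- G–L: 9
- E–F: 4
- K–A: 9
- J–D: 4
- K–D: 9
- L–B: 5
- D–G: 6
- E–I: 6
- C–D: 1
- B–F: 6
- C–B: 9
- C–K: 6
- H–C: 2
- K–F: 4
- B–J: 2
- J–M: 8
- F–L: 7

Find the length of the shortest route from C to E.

Running Dijkstra from C:
C: 0
D: 1  (via C)
J: 1  (via C)
H: 2  (via C)
B: 3  (via J)
I: 5  (via D)
K: 6  (via C)
G: 7  (via D)
L: 8  (via B)
F: 9  (via B)
M: 9  (via J)
E: 11  (via I)
Shortest route: C → D → I → E = 11.

11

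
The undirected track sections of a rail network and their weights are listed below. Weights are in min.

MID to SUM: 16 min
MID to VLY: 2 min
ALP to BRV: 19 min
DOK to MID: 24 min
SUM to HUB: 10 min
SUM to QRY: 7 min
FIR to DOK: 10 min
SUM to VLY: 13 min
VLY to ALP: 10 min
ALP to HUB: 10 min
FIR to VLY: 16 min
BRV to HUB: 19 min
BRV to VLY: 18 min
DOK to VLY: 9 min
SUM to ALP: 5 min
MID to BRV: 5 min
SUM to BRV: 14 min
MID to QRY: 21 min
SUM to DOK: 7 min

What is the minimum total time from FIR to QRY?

Compare a few routes:
FIR–DOK–VLY–SUM–QRY: 10+9+13+7 = 39
FIR–VLY–SUM–QRY: 16+13+7 = 36
FIR–VLY–ALP–SUM–QRY: 16+10+5+7 = 38
FIR–DOK–SUM–QRY: 10+7+7 = 24
The minimum is 24 min via FIR–DOK–SUM–QRY.

24 min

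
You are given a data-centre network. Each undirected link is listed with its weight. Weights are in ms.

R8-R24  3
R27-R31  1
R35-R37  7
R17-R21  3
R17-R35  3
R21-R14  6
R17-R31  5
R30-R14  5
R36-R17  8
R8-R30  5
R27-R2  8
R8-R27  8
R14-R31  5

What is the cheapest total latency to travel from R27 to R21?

9 ms

Shortest distances from R27:
R27: 0
R31: 1  (via R27)
R17: 6  (via R31)
R14: 6  (via R31)
R2: 8  (via R27)
R8: 8  (via R27)
R21: 9  (via R17)
Shortest route: R27–R31–R17–R21 = 9 ms.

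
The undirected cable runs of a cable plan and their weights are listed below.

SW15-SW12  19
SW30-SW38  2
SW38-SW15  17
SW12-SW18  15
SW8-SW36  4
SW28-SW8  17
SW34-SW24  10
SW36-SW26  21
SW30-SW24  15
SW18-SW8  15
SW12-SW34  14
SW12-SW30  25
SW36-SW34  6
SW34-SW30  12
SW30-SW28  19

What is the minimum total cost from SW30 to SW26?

Settle nodes by increasing distance from SW30:
SW30: 0
SW38: 2  (via SW30)
SW34: 12  (via SW30)
SW24: 15  (via SW30)
SW36: 18  (via SW34)
SW15: 19  (via SW38)
SW28: 19  (via SW30)
SW8: 22  (via SW36)
SW12: 25  (via SW30)
SW18: 37  (via SW8)
SW26: 39  (via SW36)
Shortest route: SW30–SW34–SW36–SW26 = 39.

39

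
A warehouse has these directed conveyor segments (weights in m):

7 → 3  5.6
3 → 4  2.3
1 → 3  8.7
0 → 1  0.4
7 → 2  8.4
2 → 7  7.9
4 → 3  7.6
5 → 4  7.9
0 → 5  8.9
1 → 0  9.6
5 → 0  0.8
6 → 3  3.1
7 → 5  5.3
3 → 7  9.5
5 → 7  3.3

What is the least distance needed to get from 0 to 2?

Compare a few routes:
0 - 1 - 3 - 7 - 2: 0.4+8.7+9.5+8.4 = 27
0 - 5 - 7 - 2: 8.9+3.3+8.4 = 20.6
The minimum is 20.6 m via 0 - 5 - 7 - 2.

20.6 m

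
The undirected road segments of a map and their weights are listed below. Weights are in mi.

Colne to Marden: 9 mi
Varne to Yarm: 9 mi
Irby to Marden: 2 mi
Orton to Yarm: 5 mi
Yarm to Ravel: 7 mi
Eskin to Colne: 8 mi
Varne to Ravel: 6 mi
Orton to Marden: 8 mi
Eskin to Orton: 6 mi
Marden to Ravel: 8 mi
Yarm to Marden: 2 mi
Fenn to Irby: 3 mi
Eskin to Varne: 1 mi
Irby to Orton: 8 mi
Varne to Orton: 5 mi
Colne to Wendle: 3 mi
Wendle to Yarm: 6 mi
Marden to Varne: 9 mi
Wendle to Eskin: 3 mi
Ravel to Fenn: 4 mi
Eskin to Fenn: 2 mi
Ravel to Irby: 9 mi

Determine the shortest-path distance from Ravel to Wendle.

Compare a few routes:
Ravel–Fenn–Eskin–Wendle: 4+2+3 = 9
Ravel–Varne–Eskin–Wendle: 6+1+3 = 10
Ravel–Yarm–Wendle: 7+6 = 13
Cheapest is Ravel–Fenn–Eskin–Wendle at 9 mi.

9 mi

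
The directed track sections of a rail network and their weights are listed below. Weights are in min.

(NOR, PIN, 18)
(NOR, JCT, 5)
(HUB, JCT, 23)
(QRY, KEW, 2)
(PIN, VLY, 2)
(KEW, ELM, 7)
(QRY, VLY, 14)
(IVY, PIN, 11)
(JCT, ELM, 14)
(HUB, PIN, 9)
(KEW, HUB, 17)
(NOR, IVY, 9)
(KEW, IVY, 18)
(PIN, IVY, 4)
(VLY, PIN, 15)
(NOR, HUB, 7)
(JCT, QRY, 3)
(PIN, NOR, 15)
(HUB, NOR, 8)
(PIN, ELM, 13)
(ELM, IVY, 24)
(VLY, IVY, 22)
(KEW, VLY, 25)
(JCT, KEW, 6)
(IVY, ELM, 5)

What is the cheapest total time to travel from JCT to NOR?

30 min

Compare a few routes:
JCT - KEW - HUB - NOR: 6+17+8 = 31
JCT - QRY - KEW - HUB - NOR: 3+2+17+8 = 30
The minimum is 30 min via JCT - QRY - KEW - HUB - NOR.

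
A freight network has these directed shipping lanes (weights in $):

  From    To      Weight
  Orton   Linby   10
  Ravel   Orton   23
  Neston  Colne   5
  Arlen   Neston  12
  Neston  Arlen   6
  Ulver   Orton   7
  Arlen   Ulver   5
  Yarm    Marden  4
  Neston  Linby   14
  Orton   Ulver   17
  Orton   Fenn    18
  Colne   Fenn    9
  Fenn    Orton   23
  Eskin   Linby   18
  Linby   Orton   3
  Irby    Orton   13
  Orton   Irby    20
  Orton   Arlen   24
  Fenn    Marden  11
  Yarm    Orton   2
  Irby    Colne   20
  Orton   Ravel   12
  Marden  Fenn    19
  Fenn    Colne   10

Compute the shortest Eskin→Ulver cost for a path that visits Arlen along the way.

Best Eskin to Arlen: Eskin–Linby–Orton–Arlen costing 45
Best Arlen to Ulver: Arlen–Ulver costing 5
Total via Arlen: 45 + 5 = $50.

$50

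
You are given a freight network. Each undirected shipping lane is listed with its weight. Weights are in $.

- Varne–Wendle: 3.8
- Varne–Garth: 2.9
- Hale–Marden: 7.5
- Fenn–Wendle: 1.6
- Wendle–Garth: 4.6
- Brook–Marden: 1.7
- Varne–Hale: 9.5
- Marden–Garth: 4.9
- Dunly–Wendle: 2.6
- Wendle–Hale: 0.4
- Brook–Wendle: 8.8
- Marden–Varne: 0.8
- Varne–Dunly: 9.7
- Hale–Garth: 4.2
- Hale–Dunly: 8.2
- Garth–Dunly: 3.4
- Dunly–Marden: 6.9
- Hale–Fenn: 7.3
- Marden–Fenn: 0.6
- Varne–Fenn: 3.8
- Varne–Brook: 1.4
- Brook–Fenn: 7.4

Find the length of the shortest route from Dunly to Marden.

$4.8

Candidate routes:
Dunly → Wendle → Fenn → Marden: 2.6+1.6+0.6 = 4.8
Dunly → Marden: 6.9 = 6.9
Dunly → Wendle → Varne → Marden: 2.6+3.8+0.8 = 7.2
Dunly → Garth → Varne → Marden: 3.4+2.9+0.8 = 7.1
The minimum is $4.8 via Dunly → Wendle → Fenn → Marden.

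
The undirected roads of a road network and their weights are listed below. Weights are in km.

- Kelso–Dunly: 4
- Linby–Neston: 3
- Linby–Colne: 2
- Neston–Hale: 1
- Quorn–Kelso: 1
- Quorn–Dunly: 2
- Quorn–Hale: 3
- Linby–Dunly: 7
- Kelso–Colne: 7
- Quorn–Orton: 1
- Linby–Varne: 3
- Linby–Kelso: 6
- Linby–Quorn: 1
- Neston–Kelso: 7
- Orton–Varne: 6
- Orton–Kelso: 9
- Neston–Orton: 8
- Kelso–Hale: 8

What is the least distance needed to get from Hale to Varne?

Compare a few routes:
Hale–Quorn–Orton–Varne: 3+1+6 = 10
Hale–Neston–Linby–Varne: 1+3+3 = 7
The minimum is 7 km via Hale–Neston–Linby–Varne.

7 km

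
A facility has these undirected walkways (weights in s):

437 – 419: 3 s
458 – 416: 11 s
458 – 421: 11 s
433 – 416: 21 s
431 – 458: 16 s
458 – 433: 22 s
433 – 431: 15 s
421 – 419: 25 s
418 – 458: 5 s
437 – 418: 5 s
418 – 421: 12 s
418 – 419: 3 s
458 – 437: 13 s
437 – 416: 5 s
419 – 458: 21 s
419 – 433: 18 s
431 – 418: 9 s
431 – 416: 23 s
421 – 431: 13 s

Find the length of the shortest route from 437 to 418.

Compare a few routes:
437 → 418: 5 = 5
437 → 419 → 418: 3+3 = 6
Cheapest is 437 → 418 at 5 s.

5 s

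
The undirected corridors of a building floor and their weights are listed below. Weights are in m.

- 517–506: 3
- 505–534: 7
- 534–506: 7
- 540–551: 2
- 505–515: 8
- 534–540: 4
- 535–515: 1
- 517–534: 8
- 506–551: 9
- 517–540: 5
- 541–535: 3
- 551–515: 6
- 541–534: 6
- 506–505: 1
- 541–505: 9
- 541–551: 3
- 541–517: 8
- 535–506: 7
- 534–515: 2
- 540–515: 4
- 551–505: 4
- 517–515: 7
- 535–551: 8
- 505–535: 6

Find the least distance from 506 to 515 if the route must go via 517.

Shortest 506→517: 506 → 517 = 3
Shortest 517→515: 517 → 515 = 7
Total via 517: 3 + 7 = 10 m.

10 m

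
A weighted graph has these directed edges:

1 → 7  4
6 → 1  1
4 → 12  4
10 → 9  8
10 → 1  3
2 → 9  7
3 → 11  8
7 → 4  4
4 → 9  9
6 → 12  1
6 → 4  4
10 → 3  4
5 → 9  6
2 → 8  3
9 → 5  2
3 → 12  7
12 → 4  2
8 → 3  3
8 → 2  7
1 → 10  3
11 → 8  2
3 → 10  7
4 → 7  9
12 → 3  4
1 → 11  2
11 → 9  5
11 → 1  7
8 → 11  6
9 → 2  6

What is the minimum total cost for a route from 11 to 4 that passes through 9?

26

Shortest 11→9: 11–9 = 5
Shortest 9→4: 9–2–8–3–12–4 = 21
Total via 9: 5 + 21 = 26.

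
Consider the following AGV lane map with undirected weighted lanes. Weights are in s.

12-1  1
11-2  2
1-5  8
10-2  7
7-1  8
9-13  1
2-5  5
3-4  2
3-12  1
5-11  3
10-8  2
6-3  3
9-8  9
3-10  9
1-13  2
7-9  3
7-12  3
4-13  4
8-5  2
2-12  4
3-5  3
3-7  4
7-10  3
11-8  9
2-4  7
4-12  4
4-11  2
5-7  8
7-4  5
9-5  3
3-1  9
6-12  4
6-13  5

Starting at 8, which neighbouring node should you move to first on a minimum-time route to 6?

Enumerating some paths:
8–5–11–4–3–6: 2+3+2+2+3 = 12
8–5–3–6: 2+3+3 = 8
8–5–3–12–6: 2+3+1+4 = 10
8–5–9–13–6: 2+3+1+5 = 11
Cheapest is 8–5–3–6 at 8 s.
So from 8 the first move is to 5.

5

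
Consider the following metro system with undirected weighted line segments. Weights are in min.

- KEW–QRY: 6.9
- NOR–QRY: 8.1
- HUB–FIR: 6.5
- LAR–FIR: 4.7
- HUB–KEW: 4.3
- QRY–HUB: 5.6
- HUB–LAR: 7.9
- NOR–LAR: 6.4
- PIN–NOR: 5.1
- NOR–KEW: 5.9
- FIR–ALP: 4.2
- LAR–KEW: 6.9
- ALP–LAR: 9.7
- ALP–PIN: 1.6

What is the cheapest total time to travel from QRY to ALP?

14.8 min

Compare a few routes:
QRY–NOR–PIN–ALP: 8.1+5.1+1.6 = 14.8
QRY–KEW–NOR–PIN–ALP: 6.9+5.9+5.1+1.6 = 19.5
QRY–HUB–FIR–ALP: 5.6+6.5+4.2 = 16.3
QRY–KEW–HUB–FIR–ALP: 6.9+4.3+6.5+4.2 = 21.9
The minimum is 14.8 min via QRY–NOR–PIN–ALP.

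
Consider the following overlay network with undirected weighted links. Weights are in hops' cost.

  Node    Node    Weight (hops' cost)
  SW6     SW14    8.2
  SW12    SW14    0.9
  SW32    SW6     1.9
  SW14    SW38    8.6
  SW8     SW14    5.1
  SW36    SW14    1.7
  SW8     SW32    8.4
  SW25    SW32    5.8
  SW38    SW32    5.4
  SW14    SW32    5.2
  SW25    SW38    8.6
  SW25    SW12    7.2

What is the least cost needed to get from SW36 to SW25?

9.8 hops' cost

Compare a few routes:
SW36 → SW14 → SW12 → SW25: 1.7+0.9+7.2 = 9.8
SW36 → SW14 → SW6 → SW32 → SW25: 1.7+8.2+1.9+5.8 = 17.6
SW36 → SW14 → SW32 → SW25: 1.7+5.2+5.8 = 12.7
Cheapest is SW36 → SW14 → SW12 → SW25 at 9.8 hops' cost.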